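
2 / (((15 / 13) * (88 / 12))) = 13 / 55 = 0.24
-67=-67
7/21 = 1/3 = 0.33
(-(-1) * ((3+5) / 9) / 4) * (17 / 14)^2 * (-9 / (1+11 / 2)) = -289 / 637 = -0.45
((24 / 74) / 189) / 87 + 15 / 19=3042031 / 3853143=0.79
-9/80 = -0.11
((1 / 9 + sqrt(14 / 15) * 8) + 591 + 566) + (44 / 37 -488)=8 * sqrt(210) / 15 + 223210 / 333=678.03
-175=-175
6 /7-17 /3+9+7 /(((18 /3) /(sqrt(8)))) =7 * sqrt(2) /3+88 /21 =7.49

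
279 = 279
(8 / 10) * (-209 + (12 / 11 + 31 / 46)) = -209722 / 1265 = -165.79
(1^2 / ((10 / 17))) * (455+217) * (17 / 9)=32368 / 15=2157.87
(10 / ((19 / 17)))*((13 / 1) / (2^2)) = 1105 / 38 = 29.08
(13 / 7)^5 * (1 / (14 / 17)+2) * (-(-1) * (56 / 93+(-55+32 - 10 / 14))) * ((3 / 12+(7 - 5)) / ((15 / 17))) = -427365297567 / 102119332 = -4184.96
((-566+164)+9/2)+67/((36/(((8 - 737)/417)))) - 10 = -228379/556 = -410.75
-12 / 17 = -0.71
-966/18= -161/3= -53.67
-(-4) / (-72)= -1 / 18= -0.06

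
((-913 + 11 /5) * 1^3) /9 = -506 /5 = -101.20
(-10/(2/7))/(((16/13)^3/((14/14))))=-76895/4096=-18.77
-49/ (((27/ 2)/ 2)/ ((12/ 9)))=-784/ 81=-9.68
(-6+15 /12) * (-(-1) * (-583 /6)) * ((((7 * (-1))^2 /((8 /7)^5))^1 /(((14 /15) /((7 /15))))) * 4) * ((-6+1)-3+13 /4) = -173325330409 /1572864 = -110197.28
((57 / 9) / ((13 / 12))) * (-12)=-912 / 13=-70.15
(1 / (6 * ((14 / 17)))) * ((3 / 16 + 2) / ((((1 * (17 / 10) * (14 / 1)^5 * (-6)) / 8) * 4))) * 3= -25 / 51631104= -0.00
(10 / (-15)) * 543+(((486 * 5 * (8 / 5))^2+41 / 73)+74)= 1103486729 / 73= 15116256.56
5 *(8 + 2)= 50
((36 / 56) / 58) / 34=9 / 27608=0.00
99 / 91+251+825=98015 / 91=1077.09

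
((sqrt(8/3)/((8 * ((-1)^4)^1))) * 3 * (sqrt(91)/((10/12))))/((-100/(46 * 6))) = -207 * sqrt(546)/250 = -19.35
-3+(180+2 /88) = 7789 /44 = 177.02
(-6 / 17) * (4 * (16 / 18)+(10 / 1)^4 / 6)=-30064 / 51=-589.49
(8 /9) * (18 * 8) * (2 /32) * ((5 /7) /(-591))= -40 /4137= -0.01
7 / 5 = 1.40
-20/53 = -0.38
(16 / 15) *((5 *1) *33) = 176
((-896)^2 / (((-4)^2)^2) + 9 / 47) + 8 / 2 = 3140.19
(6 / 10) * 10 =6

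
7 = 7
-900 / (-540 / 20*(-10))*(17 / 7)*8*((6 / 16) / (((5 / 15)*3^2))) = -170 / 21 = -8.10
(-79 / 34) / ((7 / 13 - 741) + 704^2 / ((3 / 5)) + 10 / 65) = -3081 / 1094329712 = -0.00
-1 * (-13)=13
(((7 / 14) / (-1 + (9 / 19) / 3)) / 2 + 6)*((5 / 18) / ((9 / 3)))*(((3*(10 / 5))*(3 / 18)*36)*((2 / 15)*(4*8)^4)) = 23920640 / 9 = 2657848.89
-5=-5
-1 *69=-69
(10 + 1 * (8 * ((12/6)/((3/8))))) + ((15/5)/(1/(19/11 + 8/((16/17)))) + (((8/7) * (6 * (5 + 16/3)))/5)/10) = 979043/11550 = 84.77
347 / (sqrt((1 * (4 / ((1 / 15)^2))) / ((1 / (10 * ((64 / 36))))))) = 347 * sqrt(10) / 400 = 2.74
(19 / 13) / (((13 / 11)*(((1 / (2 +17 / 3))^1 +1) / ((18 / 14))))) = 43263 / 30758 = 1.41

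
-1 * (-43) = 43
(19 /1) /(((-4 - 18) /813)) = -15447 /22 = -702.14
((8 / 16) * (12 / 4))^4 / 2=81 / 32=2.53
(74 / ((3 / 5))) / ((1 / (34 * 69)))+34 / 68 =289340.50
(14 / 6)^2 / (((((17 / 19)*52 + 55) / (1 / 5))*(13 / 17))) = 15827 / 1128465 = 0.01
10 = 10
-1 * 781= -781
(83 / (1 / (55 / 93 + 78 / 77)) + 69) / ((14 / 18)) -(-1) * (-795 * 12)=-155060772 / 16709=-9280.07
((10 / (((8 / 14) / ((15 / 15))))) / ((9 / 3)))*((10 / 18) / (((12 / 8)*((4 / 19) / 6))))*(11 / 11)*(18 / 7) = 475 / 3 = 158.33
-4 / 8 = -1 / 2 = -0.50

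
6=6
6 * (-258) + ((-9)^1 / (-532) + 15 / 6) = -822197 / 532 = -1545.48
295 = 295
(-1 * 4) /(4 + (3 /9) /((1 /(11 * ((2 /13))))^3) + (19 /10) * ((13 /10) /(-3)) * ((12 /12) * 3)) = -1.27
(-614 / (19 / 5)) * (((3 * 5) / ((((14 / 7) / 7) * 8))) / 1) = -161175 / 152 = -1060.36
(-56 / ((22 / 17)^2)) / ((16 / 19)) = -38437 / 968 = -39.71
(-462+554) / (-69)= -4 / 3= -1.33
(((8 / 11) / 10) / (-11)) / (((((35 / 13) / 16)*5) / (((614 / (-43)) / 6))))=255424 / 13657875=0.02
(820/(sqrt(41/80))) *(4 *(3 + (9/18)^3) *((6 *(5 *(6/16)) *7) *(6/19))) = 472500 *sqrt(205)/19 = 356061.60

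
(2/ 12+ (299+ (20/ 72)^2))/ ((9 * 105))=19391/ 61236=0.32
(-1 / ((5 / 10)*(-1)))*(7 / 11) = 14 / 11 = 1.27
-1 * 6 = -6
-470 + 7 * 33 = -239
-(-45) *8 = 360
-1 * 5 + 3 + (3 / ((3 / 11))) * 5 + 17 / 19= 1024 / 19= 53.89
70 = 70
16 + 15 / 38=623 / 38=16.39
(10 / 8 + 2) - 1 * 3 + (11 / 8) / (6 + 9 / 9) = 25 / 56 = 0.45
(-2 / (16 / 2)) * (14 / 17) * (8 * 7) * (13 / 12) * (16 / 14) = -728 / 51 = -14.27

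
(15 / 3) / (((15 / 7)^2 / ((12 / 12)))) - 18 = -761 / 45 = -16.91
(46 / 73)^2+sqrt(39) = 2116 / 5329+sqrt(39) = 6.64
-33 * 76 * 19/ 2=-23826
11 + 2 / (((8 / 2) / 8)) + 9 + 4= 28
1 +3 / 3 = 2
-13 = -13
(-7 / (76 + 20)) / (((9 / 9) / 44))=-77 / 24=-3.21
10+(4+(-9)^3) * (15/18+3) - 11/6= -2771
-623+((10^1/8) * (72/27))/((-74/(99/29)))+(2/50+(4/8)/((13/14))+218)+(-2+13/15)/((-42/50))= -8858746513/21969675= -403.23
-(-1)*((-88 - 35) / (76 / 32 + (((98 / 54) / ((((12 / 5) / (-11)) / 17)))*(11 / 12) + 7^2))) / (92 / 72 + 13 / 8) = 34432128 / 63581771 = 0.54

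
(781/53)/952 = 781/50456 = 0.02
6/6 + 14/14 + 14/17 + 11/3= 331/51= 6.49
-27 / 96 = -9 / 32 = -0.28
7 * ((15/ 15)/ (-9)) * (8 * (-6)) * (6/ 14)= 16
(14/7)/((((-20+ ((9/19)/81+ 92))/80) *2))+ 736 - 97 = 7881687/12313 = 640.11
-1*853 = -853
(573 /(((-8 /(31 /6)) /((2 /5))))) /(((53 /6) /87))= -1545381 /1060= -1457.91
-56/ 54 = -28/ 27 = -1.04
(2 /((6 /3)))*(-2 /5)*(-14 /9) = 28 /45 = 0.62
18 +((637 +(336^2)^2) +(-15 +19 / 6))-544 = 76473041491 / 6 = 12745506915.17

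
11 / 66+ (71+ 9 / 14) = 71.81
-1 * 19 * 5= -95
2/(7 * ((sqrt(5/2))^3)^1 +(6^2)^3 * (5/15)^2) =82944/214984723 - 140 * sqrt(10)/214984723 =0.00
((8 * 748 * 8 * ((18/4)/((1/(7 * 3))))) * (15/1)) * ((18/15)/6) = 13571712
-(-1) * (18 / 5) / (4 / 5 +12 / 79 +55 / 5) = 1422 / 4721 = 0.30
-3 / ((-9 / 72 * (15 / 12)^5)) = 24576 / 3125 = 7.86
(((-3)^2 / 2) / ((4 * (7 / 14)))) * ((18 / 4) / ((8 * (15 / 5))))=0.42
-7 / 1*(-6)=42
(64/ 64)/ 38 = 1/ 38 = 0.03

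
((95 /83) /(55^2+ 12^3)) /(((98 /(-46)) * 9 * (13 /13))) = -2185 /173974059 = -0.00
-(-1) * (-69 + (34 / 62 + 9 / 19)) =-40039 / 589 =-67.98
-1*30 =-30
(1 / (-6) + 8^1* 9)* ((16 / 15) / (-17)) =-4.51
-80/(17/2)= -160/17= -9.41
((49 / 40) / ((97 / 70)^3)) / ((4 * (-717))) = -420175 / 2617546164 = -0.00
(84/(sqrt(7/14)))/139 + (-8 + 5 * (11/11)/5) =-7 + 84 * sqrt(2)/139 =-6.15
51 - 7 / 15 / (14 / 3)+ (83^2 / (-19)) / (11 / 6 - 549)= 32163233 / 623770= 51.56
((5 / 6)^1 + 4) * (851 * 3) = 24679 / 2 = 12339.50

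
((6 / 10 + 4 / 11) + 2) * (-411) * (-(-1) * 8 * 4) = -38977.75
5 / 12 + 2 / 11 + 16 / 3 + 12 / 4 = 393 / 44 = 8.93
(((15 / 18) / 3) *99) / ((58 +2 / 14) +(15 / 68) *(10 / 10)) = 13090 / 27781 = 0.47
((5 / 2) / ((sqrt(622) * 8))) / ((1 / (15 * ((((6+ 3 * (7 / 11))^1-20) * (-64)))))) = 145.44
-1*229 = -229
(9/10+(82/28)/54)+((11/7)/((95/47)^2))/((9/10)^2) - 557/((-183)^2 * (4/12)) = 21008898961/15232806540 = 1.38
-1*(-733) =733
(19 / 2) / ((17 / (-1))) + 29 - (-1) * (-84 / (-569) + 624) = 12624983 / 19346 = 652.59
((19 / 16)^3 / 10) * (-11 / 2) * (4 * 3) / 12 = -75449 / 81920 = -0.92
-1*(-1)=1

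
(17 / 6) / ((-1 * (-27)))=17 / 162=0.10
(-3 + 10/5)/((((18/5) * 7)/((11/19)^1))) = -55/2394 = -0.02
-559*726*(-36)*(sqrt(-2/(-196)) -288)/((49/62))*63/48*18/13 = -67727575872/7 +117582597*sqrt(2)/49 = -9671974371.44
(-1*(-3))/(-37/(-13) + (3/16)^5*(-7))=40894464/38775199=1.05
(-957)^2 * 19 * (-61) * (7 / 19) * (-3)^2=-3519607707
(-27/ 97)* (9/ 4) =-243/ 388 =-0.63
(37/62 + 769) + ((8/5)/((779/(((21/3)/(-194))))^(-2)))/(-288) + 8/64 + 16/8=-1415600199977/546840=-2588691.76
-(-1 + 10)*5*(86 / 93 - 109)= 150765 / 31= 4863.39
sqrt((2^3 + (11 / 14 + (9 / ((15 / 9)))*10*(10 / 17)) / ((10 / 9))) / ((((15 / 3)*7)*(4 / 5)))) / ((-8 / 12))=-3*sqrt(7544855) / 4760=-1.73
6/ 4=3/ 2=1.50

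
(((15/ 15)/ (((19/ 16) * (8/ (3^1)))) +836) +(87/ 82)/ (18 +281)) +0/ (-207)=389592673/ 465842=836.32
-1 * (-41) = 41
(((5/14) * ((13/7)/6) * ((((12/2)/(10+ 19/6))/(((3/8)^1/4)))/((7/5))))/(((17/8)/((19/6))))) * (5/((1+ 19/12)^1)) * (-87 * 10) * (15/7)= -206294400000/99960833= -2063.75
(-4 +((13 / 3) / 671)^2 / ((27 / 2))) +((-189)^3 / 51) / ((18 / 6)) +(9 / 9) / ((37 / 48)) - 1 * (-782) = -2983028736916355 / 68817986127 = -43346.64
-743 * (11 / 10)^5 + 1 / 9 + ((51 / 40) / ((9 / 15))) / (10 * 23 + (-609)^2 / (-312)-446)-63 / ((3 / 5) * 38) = -52560436907789 / 43827300000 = -1199.26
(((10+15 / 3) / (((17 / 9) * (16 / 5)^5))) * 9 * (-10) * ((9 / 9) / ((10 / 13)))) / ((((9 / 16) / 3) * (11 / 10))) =-82265625 / 6127616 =-13.43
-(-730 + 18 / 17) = 12392 / 17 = 728.94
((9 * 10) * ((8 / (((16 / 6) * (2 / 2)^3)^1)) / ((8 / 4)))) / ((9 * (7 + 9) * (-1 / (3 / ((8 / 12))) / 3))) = -405 / 32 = -12.66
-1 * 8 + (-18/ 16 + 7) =-17/ 8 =-2.12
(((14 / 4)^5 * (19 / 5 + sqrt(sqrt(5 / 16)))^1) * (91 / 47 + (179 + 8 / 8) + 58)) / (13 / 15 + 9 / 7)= 266260.15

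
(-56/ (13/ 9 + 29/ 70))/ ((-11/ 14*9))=54880/ 12881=4.26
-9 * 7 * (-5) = 315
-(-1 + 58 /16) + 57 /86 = -675 /344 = -1.96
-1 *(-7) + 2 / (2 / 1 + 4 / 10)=47 / 6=7.83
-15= -15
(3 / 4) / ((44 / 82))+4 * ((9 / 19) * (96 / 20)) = 87717 / 8360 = 10.49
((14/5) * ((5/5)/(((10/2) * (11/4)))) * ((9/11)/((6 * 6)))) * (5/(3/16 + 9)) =32/12705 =0.00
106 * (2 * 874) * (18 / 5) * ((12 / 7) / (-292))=-10005552 / 2555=-3916.07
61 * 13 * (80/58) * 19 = 602680/29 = 20782.07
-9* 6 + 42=-12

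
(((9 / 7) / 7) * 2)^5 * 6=11337408 / 282475249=0.04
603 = 603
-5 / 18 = -0.28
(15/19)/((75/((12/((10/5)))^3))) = 2.27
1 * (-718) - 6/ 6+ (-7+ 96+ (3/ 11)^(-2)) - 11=-5648/ 9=-627.56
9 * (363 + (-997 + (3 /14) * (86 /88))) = -3513735 /616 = -5704.12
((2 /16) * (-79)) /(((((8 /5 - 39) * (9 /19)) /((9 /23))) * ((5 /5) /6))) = 22515 /17204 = 1.31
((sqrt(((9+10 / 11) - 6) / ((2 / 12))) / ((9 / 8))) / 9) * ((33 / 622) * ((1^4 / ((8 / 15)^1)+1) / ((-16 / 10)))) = -0.05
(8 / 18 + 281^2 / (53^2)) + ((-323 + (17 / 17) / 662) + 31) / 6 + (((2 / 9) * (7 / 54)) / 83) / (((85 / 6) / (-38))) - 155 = -372168743565907 / 2125307433780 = -175.11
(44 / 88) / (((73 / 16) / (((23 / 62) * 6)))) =552 / 2263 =0.24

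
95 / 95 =1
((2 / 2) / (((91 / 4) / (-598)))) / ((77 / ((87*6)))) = -96048 / 539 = -178.20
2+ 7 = 9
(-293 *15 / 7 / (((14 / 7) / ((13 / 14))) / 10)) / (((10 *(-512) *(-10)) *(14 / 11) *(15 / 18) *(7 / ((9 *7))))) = -3393819 / 7024640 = -0.48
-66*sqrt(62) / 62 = -8.38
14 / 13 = 1.08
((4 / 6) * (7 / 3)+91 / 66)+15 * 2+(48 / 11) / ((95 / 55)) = 35.46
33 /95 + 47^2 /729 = 233912 /69255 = 3.38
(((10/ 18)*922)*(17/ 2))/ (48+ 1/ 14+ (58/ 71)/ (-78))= 506348570/ 5589393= 90.59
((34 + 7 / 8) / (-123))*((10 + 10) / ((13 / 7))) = -3255 / 1066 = -3.05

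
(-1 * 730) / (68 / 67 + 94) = -24455 / 3183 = -7.68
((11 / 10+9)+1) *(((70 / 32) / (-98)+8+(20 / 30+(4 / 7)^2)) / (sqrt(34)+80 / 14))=-1561363 / 3696+1561363 *sqrt(34) / 21120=8.62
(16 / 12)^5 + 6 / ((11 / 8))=22928 / 2673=8.58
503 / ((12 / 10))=2515 / 6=419.17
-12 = -12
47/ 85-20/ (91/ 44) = -70523/ 7735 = -9.12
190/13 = 14.62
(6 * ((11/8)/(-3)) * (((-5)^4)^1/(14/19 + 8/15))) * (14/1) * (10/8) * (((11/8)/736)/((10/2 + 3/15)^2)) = -18858984375/11526914048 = -1.64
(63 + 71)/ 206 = 67/ 103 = 0.65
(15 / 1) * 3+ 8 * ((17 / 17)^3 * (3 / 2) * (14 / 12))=59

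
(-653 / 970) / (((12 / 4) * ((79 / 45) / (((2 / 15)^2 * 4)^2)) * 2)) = -41792 / 129313125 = -0.00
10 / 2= 5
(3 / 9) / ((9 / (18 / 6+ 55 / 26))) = 133 / 702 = 0.19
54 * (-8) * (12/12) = -432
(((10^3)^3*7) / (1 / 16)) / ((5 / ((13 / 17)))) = 291200000000 / 17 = 17129411764.71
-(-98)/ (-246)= -49/ 123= -0.40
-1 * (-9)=9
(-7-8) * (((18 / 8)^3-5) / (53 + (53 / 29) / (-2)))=-59305 / 32224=-1.84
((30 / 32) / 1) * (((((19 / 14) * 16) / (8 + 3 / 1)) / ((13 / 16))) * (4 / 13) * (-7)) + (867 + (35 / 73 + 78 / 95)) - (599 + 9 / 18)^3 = -22221924317892427 / 103137320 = -215459586.48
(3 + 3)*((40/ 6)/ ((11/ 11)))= 40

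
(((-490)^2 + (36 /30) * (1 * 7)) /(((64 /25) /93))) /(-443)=-279126015 /14176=-19690.04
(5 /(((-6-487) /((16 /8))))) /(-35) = 2 /3451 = 0.00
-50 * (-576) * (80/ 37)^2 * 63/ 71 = 119467.90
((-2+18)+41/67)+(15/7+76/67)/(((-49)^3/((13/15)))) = 13749030404/827660715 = 16.61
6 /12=1 /2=0.50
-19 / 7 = -2.71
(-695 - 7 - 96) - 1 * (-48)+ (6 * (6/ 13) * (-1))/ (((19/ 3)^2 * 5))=-17599074/ 23465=-750.01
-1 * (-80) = 80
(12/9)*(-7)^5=-67228/3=-22409.33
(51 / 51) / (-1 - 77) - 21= -1639 / 78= -21.01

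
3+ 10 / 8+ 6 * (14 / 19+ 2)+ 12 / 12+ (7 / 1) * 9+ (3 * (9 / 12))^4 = 536499 / 4864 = 110.30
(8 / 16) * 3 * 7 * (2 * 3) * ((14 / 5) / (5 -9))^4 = 15.13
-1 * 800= -800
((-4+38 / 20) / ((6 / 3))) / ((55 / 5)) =-21 / 220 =-0.10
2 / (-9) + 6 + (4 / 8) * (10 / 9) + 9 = 46 / 3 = 15.33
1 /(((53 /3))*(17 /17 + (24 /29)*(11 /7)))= 609 /24751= 0.02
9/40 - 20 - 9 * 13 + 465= 13129/40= 328.22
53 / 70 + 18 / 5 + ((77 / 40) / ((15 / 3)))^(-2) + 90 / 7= 284127 / 11858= 23.96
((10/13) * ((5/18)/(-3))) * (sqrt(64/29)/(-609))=200 * sqrt(29)/6199011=0.00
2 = 2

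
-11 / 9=-1.22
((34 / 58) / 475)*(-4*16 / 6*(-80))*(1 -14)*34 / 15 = -3847168 / 123975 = -31.03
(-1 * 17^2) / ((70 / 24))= -3468 / 35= -99.09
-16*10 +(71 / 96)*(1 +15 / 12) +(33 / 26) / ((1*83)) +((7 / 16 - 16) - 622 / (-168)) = -493584121 / 2900352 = -170.18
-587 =-587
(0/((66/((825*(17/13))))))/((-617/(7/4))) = 0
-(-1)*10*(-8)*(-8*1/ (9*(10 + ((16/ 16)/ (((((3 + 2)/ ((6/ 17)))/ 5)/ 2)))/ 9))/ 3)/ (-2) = -2720/ 2313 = -1.18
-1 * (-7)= 7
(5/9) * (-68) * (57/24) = -1615/18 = -89.72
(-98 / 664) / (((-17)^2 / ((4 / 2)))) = -49 / 47974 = -0.00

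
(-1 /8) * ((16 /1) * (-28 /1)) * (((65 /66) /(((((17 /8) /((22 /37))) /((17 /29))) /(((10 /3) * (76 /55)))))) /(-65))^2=82804736 /11284175529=0.01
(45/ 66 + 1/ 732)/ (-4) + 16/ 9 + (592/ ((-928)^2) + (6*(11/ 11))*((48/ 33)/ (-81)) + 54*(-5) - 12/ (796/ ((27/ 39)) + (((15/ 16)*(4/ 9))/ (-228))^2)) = -204869335716979713577/ 762984414872703936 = -268.51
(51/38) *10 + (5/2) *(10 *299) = 142280/19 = 7488.42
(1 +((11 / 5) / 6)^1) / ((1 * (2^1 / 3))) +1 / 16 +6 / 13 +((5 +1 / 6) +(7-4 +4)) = 45991 / 3120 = 14.74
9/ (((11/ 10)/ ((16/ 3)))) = 480/ 11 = 43.64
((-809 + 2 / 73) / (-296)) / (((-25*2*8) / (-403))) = 4759833 / 1728640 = 2.75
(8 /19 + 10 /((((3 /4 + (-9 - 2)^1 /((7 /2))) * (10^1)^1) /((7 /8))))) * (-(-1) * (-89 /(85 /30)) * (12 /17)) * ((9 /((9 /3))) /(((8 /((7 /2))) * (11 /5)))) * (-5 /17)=59294025 /275186956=0.22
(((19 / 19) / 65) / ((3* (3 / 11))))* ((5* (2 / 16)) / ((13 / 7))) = 77 / 12168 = 0.01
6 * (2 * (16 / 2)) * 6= 576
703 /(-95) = -37 /5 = -7.40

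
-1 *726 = -726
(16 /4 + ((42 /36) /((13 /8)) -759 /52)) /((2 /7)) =-10787 /312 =-34.57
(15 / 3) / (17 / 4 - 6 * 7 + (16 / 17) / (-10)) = -1700 / 12867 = -0.13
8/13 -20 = -252/13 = -19.38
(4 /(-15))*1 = -0.27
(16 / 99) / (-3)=-0.05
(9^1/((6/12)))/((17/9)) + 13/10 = 1841/170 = 10.83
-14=-14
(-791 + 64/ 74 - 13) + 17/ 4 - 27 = -122231/ 148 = -825.89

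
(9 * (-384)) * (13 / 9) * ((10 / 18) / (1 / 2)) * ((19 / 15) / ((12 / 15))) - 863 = -86807 / 9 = -9645.22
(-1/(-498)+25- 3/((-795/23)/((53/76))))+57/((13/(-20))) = -77038379/1230060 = -62.63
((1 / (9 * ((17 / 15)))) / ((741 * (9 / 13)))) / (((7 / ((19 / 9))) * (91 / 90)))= 50 / 877149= 0.00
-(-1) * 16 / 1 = 16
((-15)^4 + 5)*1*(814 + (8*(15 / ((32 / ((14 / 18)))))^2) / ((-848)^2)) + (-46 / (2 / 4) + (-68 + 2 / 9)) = 5690148263093609 / 138067968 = 41212660.30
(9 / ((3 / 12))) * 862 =31032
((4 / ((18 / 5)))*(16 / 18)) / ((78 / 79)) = 3160 / 3159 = 1.00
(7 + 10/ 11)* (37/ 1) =3219/ 11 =292.64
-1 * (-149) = 149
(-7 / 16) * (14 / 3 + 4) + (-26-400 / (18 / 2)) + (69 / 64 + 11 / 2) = -38971 / 576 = -67.66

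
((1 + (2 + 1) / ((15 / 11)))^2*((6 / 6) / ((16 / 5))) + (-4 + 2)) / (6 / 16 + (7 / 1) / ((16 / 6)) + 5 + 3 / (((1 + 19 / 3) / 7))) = 132 / 1195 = 0.11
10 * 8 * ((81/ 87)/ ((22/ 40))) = 43200/ 319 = 135.42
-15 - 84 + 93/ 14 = -1293/ 14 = -92.36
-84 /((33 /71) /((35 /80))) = -3479 /44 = -79.07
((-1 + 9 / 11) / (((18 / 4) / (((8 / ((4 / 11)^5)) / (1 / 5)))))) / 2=-73205 / 576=-127.09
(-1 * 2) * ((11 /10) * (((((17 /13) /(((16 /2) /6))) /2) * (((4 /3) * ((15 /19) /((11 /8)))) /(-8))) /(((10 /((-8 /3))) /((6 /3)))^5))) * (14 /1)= -3899392 /62521875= -0.06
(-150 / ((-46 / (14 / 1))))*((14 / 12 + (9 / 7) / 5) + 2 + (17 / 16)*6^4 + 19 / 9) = 4354985 / 69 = 63115.72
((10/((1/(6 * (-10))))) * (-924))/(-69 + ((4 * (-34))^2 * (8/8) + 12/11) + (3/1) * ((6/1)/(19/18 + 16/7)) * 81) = 2567426400/87361277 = 29.39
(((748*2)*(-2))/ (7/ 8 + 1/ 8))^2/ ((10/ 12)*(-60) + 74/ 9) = -10071072/ 47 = -214278.13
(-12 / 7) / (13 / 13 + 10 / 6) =-9 / 14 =-0.64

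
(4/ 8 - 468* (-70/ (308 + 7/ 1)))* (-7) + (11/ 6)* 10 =-713.17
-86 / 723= -0.12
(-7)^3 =-343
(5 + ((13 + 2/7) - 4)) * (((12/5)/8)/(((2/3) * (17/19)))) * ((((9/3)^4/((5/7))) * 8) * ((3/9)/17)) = 36936/289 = 127.81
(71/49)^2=5041/2401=2.10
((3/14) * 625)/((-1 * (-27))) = 625/126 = 4.96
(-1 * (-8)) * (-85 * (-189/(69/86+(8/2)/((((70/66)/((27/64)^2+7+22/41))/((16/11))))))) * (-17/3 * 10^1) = -1369554816000/8109277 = -168887.41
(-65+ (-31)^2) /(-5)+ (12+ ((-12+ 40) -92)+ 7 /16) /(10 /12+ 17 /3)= -97309 /520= -187.13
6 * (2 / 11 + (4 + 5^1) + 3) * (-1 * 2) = -1608 / 11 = -146.18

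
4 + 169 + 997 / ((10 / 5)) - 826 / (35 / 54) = -6029 / 10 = -602.90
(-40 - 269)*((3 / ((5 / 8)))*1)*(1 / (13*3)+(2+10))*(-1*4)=4637472 / 65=71345.72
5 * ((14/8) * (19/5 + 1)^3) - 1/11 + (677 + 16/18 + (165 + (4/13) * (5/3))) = 58268629/32175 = 1810.99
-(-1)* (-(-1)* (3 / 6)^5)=1 / 32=0.03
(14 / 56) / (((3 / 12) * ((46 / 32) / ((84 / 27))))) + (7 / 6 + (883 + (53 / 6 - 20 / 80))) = 740989 / 828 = 894.91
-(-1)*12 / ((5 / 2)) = 24 / 5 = 4.80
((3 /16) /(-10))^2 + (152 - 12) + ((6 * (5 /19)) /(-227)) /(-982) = 7589795315147 /54212684800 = 140.00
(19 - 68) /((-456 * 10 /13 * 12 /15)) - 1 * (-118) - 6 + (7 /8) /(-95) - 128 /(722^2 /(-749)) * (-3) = 13963779683 /125108160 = 111.61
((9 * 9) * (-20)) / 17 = -1620 / 17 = -95.29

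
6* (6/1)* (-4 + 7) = 108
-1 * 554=-554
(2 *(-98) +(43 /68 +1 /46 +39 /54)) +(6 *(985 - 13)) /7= 62914571 /98532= 638.52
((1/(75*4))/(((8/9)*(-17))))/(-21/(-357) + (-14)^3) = 0.00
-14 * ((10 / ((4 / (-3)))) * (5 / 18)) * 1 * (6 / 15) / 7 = 5 / 3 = 1.67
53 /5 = 10.60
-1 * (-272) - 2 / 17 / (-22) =50865 / 187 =272.01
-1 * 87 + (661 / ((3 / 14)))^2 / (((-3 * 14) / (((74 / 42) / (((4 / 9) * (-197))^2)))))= -43177141 / 310472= -139.07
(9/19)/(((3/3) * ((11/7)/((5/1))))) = 315/209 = 1.51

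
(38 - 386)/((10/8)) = -1392/5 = -278.40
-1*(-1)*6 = 6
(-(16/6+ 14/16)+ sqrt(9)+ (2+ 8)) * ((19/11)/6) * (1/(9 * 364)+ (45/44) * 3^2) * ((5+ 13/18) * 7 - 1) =502872764267/513729216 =978.87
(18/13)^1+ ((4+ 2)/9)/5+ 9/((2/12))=10826/195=55.52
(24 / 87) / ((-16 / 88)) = -44 / 29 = -1.52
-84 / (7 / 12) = -144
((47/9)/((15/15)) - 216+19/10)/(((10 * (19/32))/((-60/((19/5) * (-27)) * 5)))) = -3007840/29241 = -102.86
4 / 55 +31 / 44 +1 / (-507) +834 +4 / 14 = 835.06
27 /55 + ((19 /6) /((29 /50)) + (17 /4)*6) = 300983 /9570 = 31.45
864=864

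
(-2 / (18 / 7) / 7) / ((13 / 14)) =-14 / 117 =-0.12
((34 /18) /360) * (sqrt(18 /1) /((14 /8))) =17 * sqrt(2) /1890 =0.01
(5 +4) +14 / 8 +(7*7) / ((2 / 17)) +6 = 433.25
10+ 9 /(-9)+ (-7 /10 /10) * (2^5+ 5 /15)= 2021 /300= 6.74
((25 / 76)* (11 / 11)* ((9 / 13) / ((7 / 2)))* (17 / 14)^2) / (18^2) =7225 / 24399648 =0.00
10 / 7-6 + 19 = 101 / 7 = 14.43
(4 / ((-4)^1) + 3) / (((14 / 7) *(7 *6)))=1 / 42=0.02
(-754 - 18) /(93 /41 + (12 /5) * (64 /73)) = -11552980 /65433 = -176.56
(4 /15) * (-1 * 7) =-28 /15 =-1.87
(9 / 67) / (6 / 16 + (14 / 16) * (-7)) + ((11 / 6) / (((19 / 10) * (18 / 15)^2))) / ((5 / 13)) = 5435203 / 3162132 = 1.72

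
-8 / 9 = -0.89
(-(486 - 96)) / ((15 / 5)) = -130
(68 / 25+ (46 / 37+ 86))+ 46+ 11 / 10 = 253567 / 1850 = 137.06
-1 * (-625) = 625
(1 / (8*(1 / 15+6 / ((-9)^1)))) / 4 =-5 / 96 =-0.05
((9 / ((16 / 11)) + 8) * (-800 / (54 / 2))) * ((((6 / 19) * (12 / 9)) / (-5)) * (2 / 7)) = 36320 / 3591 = 10.11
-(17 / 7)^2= -289 / 49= -5.90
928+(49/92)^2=7856993/8464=928.28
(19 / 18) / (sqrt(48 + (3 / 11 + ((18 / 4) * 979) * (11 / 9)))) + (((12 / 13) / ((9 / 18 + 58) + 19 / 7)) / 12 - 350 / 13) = -23072 / 857 + 19 * sqrt(2629462) / 2151378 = -26.91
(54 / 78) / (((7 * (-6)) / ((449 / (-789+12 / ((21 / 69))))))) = 0.01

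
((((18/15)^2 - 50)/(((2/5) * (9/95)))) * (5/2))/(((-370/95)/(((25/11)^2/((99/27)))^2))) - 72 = 409104667859/262191028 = 1560.33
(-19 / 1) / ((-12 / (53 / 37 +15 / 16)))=26657 / 7104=3.75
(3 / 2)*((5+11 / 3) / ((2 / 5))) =65 / 2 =32.50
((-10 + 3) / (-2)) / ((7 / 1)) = 0.50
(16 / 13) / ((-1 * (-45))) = 16 / 585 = 0.03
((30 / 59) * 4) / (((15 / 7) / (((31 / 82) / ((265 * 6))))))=434 / 1923105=0.00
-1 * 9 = -9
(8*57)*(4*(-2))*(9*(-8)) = 262656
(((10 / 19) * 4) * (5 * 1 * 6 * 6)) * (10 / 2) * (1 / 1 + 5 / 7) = 432000 / 133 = 3248.12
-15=-15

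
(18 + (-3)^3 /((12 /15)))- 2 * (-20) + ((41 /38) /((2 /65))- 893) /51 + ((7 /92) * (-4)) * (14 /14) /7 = 329147 /44574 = 7.38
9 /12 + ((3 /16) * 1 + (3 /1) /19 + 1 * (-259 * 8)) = -629555 /304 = -2070.90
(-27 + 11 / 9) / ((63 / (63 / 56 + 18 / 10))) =-377 / 315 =-1.20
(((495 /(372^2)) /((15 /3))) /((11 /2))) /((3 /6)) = 1 /3844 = 0.00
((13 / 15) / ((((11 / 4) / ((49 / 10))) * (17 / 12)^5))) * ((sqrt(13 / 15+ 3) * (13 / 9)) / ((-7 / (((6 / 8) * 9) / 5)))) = -0.15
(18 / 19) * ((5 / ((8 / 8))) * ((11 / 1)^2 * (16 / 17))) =174240 / 323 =539.44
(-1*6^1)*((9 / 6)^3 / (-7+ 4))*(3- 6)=-20.25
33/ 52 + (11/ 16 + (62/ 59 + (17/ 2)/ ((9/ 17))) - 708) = -76161791/ 110448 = -689.57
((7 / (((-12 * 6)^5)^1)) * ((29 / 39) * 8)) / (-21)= 29 / 28298170368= 0.00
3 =3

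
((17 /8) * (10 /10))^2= 289 /64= 4.52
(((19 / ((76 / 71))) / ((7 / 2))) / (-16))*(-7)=71 / 32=2.22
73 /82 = 0.89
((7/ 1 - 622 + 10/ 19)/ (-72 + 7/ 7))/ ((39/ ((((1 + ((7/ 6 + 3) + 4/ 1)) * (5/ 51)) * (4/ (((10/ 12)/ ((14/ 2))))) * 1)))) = 17979500/ 2683161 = 6.70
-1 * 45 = -45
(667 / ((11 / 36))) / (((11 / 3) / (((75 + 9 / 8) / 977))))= 10967481 / 236434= 46.39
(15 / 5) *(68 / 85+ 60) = 912 / 5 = 182.40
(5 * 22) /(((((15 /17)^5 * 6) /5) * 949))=15618427 /86477625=0.18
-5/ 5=-1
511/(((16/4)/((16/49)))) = 292/7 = 41.71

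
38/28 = 19/14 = 1.36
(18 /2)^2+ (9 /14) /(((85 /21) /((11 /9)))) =13803 /170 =81.19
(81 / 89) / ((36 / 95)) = 855 / 356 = 2.40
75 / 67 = 1.12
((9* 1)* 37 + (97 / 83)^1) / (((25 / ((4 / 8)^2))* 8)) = 3467 / 8300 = 0.42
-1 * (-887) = 887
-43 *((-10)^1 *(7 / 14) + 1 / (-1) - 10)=688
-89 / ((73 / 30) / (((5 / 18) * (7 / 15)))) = -3115 / 657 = -4.74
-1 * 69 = -69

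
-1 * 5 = -5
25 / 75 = 1 / 3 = 0.33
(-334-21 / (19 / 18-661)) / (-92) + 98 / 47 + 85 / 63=816438485 / 115570791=7.06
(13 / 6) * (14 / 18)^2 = 1.31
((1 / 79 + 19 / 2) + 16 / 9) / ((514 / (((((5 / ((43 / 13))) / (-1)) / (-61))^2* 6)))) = 67832375 / 838123554522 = 0.00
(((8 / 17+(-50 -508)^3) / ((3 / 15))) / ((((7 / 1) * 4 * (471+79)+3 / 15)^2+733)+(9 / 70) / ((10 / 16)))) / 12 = -323049879250 / 1058357261109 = -0.31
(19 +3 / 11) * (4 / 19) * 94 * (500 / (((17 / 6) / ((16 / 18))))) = 637696000 / 10659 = 59827.00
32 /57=0.56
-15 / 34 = -0.44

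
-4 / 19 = -0.21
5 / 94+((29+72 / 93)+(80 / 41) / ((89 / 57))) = 31.08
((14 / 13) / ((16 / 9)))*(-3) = -189 / 104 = -1.82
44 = 44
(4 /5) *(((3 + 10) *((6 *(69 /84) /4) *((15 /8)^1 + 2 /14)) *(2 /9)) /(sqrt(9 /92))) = 33787 *sqrt(23) /8820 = 18.37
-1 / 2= -0.50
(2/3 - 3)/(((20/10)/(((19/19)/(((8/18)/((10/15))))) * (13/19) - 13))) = 13.97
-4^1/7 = -4/7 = -0.57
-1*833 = -833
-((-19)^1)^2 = -361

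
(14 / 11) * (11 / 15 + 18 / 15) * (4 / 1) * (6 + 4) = 3248 / 33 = 98.42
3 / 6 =1 / 2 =0.50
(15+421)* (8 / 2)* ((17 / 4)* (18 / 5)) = 133416 / 5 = 26683.20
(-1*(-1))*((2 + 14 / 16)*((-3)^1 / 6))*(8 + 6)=-161 / 8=-20.12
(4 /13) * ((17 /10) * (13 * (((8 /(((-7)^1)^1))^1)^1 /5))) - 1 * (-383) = 66753 /175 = 381.45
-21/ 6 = -7/ 2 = -3.50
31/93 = 1/3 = 0.33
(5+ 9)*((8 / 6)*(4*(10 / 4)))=560 / 3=186.67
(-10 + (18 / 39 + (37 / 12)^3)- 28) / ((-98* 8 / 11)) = 2032525 / 17611776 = 0.12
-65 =-65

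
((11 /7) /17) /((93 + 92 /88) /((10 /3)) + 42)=2420 /1838193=0.00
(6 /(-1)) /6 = -1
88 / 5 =17.60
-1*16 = -16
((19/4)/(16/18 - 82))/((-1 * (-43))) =-171/125560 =-0.00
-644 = -644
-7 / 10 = -0.70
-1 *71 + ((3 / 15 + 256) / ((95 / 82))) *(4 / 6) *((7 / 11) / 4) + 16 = -164826 / 5225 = -31.55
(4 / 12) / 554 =1 / 1662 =0.00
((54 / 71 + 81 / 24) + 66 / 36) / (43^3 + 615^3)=1453 / 56642878704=0.00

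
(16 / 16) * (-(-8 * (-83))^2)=-440896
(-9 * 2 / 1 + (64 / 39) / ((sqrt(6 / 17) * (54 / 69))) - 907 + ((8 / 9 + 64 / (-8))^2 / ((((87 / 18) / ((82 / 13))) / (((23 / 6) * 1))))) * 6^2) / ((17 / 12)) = 1472 * sqrt(102) / 5967 + 111046796 / 19227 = 5778.06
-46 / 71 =-0.65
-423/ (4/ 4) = -423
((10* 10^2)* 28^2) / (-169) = -784000 / 169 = -4639.05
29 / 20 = 1.45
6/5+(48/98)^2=17286/12005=1.44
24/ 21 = 8/ 7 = 1.14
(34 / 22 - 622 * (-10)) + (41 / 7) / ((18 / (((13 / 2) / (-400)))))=6898443737 / 1108800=6221.54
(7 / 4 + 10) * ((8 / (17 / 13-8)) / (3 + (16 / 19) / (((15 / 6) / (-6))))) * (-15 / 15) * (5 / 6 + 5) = 2031575 / 24273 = 83.70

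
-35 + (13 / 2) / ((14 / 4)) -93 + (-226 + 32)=-2241 / 7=-320.14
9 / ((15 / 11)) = 33 / 5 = 6.60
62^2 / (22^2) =961 / 121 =7.94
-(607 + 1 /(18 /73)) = -10999 /18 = -611.06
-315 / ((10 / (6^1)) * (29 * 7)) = -0.93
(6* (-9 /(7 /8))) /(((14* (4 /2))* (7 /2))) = -216 /343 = -0.63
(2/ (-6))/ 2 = -1/ 6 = -0.17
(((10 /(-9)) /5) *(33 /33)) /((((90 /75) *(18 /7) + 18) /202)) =-7070 /3321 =-2.13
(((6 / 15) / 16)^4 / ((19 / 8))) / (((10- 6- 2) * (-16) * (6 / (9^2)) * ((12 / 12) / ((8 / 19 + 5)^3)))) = -29503629 / 2668974080000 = -0.00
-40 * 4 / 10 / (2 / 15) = -120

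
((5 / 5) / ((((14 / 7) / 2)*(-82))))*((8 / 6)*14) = -28 / 123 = -0.23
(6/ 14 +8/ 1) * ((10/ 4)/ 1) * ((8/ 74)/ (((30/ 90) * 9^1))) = 590/ 777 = 0.76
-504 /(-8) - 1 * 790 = -727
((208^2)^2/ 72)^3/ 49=12808257748541446320816128/ 35721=358563806963451368125.64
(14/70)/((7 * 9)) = 1/315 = 0.00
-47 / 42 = -1.12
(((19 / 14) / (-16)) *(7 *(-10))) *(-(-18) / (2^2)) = 855 / 32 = 26.72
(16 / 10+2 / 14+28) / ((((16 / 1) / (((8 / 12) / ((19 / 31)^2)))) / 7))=333467 / 14440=23.09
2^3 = 8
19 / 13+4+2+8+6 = 279 / 13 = 21.46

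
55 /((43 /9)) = 495 /43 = 11.51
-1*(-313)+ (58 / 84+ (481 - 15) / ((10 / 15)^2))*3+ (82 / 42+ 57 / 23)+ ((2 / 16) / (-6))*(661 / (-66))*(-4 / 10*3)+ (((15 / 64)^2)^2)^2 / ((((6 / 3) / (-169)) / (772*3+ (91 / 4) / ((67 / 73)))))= 13879081053293236828085209 / 4007877157386757079040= 3462.95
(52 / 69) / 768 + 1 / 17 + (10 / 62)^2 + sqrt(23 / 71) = 18574109 / 216432576 + sqrt(1633) / 71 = 0.65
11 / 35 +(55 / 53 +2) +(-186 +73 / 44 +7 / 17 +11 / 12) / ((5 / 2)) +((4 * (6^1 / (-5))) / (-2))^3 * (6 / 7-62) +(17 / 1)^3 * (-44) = -5647819188622 / 26016375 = -217087.09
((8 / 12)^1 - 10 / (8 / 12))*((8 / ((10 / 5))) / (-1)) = 57.33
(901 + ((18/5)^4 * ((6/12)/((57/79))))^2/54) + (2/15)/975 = 19004717051563/16498828125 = 1151.88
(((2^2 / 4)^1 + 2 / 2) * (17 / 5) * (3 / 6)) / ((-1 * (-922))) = 17 / 4610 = 0.00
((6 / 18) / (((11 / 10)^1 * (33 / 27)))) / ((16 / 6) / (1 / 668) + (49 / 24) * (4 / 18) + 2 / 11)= 3240 / 23286769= 0.00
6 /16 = 3 /8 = 0.38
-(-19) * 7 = 133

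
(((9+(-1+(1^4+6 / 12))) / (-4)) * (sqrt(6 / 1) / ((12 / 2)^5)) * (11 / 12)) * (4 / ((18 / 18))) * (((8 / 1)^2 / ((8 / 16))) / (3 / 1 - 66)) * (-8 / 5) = -836 * sqrt(6) / 229635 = -0.01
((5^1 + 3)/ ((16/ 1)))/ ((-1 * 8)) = -1/ 16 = -0.06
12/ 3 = 4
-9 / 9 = -1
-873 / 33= -291 / 11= -26.45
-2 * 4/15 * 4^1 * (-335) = 2144/3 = 714.67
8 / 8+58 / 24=3.42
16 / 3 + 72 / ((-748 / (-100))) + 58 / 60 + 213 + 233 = 863801 / 1870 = 461.93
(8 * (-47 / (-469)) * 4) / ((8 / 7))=188 / 67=2.81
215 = 215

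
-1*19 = -19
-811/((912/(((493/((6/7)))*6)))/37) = -103554157/912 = -113546.22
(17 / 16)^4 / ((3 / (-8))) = -83521 / 24576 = -3.40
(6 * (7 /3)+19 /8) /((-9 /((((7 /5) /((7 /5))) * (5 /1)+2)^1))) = -917 /72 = -12.74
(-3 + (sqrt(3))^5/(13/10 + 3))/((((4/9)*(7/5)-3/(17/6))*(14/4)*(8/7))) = 2295/1336-34425*sqrt(3)/28724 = -0.36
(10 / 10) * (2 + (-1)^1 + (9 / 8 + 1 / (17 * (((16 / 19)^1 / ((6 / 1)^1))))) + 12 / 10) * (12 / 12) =1273 / 340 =3.74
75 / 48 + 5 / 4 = 45 / 16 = 2.81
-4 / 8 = -1 / 2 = -0.50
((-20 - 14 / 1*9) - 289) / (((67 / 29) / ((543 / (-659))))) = 6849945 / 44153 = 155.14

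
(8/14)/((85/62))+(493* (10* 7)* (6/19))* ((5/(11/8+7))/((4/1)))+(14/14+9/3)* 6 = 1250501144/757435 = 1650.97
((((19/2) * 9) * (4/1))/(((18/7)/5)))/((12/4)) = 665/3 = 221.67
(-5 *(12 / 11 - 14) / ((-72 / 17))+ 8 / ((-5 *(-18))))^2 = 899940001 / 3920400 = 229.55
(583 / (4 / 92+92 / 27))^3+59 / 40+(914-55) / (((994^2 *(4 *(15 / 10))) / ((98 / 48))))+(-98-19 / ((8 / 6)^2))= 688937767700567335801661 / 142881400458682560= 4821745.63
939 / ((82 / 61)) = 57279 / 82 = 698.52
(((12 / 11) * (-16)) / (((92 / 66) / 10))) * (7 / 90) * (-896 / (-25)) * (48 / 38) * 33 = -14549.89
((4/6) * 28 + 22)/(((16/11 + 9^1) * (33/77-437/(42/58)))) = -4697/728180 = -0.01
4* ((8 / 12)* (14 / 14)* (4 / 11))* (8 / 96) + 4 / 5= 436 / 495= 0.88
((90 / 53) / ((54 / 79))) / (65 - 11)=395 / 8586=0.05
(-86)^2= 7396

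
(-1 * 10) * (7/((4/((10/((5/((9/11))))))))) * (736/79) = -231840/869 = -266.79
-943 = -943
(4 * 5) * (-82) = -1640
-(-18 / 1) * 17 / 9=34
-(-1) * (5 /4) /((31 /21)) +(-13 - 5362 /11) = -681465 /1364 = -499.61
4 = 4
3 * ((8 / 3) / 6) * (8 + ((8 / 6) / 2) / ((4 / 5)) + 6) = 178 / 9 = 19.78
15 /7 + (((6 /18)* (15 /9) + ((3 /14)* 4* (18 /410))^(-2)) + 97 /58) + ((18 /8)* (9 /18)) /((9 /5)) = 841959889 /1183896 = 711.18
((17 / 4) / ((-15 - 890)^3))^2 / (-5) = -289 / 43952285408851250000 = -0.00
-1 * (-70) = 70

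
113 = 113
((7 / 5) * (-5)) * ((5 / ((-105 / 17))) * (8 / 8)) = 17 / 3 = 5.67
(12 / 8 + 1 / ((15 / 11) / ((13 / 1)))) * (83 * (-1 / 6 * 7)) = -192311 / 180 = -1068.39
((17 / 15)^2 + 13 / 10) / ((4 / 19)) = 22097 / 1800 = 12.28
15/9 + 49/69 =164/69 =2.38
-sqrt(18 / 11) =-3 * sqrt(22) / 11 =-1.28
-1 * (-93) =93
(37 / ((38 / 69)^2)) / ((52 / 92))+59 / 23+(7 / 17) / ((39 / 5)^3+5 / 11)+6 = 537873382915293 / 2396953448084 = 224.40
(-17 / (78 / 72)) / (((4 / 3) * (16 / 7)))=-1071 / 208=-5.15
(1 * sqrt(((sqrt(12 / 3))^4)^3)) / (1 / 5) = 320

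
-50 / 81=-0.62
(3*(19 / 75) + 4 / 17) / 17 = 423 / 7225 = 0.06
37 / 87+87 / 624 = 10219 / 18096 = 0.56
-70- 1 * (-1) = -69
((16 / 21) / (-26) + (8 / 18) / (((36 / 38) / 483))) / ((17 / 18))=1113332 / 4641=239.89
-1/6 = -0.17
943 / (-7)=-943 / 7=-134.71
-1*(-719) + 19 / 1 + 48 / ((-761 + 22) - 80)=201458 / 273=737.94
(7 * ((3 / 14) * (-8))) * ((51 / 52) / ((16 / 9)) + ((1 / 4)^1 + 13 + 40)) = -134289 / 208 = -645.62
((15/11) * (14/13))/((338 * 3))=0.00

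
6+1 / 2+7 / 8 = 59 / 8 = 7.38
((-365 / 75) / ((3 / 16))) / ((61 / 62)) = -72416 / 2745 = -26.38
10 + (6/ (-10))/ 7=347/ 35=9.91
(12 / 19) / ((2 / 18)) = 108 / 19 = 5.68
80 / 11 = 7.27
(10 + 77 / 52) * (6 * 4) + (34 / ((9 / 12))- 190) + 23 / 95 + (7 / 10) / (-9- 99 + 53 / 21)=2151883183 / 16413150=131.11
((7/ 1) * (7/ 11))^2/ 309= 2401/ 37389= 0.06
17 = 17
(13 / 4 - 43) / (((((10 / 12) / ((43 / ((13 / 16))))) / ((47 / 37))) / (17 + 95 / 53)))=-144929952 / 2405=-60261.93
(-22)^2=484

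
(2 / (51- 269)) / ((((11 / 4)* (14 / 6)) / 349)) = -4188 / 8393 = -0.50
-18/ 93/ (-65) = 6/ 2015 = 0.00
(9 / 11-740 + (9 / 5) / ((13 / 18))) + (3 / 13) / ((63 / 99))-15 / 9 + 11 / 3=-3675306 / 5005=-734.33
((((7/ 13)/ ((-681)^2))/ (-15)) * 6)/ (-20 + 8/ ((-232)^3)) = 3121792/ 134435360993895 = 0.00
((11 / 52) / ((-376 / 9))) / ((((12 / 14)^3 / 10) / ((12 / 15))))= -3773 / 58656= -0.06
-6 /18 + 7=20 /3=6.67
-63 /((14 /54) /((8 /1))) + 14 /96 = -93305 /48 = -1943.85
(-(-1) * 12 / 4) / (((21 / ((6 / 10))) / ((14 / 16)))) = 3 / 40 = 0.08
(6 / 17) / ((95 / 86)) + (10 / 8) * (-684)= -1380309 / 1615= -854.68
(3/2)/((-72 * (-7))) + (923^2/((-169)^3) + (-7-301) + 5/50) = -14782131667/47982480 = -308.07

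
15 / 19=0.79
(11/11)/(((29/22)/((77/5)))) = 1694/145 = 11.68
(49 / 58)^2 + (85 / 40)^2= 281465 / 53824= 5.23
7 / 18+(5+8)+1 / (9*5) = 1207 / 90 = 13.41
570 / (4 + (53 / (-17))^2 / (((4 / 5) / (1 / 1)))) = 219640 / 6223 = 35.29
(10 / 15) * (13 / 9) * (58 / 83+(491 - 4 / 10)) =1767038 / 3735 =473.10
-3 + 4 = 1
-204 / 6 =-34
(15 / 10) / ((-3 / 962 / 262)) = -126022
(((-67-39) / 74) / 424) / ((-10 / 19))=19 / 2960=0.01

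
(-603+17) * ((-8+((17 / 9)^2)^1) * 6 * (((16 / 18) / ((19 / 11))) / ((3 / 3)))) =37025824 / 4617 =8019.46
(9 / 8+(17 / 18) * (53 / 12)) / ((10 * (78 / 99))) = 121 / 180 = 0.67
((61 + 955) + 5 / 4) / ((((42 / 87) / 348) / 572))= 2936100882 / 7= 419442983.14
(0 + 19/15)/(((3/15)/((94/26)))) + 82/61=57671/2379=24.24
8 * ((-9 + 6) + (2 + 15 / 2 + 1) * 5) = 396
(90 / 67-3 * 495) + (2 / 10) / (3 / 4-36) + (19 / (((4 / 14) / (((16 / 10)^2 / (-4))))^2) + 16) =-8102739077 / 5904375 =-1372.33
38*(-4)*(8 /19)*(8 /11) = -512 /11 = -46.55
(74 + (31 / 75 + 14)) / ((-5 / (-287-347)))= 4204054 / 375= 11210.81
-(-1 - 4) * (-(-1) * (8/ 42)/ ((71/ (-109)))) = -2180/ 1491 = -1.46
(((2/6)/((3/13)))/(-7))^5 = -371293/992436543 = -0.00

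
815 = 815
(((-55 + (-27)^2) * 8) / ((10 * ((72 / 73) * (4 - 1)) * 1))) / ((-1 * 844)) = -24601 / 113940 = -0.22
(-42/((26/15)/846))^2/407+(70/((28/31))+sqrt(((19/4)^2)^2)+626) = 1137069773711/1100528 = 1033203.86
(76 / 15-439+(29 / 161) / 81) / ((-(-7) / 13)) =-367828214 / 456435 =-805.87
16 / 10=8 / 5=1.60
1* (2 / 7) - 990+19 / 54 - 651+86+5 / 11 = -6461149 / 4158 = -1553.91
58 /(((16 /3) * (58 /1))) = 3 /16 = 0.19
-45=-45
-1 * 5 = -5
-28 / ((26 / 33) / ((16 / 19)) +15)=-1056 / 601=-1.76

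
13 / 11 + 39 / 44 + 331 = 14655 / 44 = 333.07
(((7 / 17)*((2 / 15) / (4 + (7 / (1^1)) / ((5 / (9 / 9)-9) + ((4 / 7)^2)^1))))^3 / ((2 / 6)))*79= 1123766784 / 263251475929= 0.00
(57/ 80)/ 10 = 0.07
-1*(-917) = 917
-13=-13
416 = 416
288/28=72/7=10.29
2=2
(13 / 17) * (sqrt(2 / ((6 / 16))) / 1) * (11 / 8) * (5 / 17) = 715 * sqrt(3) / 1734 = 0.71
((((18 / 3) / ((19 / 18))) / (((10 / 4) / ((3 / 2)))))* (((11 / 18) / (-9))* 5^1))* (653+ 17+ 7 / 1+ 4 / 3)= -44770 / 57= -785.44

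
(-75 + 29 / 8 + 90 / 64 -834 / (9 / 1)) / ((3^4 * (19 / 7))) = -109291 / 147744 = -0.74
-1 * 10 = -10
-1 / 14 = -0.07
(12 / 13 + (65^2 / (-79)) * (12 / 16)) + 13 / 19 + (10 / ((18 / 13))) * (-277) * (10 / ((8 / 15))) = -2198076236 / 58539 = -37548.92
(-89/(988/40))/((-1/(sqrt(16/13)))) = 3560*sqrt(13)/3211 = 4.00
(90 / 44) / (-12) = -15 / 88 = -0.17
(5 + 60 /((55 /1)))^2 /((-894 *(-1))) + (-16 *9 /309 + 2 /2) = 6411937 /11141922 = 0.58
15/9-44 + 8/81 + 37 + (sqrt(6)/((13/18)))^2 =85808/13689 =6.27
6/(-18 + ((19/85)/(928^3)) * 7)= -407581163520/1222743490427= -0.33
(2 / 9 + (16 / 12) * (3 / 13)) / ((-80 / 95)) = -589 / 936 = -0.63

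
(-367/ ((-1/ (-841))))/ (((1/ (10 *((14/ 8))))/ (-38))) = 205250255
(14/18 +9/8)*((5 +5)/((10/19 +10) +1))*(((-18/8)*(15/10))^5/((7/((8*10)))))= -34583523075/4186112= -8261.49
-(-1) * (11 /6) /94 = 11 /564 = 0.02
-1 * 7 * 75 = -525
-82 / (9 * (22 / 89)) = -3649 / 99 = -36.86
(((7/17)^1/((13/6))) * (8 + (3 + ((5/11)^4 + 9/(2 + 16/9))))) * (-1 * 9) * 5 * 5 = -31576726125/55006237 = -574.06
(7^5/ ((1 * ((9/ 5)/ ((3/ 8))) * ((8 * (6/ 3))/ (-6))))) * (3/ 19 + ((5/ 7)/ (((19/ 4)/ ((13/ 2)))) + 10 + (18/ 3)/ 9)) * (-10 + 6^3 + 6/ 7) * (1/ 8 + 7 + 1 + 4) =-141789190795/ 3648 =-38867650.99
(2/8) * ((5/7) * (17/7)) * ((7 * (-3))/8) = -255/224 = -1.14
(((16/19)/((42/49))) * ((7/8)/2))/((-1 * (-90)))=49/10260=0.00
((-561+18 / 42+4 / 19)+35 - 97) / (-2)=41387 / 133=311.18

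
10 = 10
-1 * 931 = -931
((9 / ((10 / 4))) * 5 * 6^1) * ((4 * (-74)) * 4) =-127872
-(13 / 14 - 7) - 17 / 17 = 71 / 14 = 5.07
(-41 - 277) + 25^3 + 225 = 15532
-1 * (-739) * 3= 2217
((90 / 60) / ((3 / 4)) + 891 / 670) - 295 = -195419 / 670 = -291.67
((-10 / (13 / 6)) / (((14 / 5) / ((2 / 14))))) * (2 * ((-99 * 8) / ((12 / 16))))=316800 / 637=497.33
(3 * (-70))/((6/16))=-560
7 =7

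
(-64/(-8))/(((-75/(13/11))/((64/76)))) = -1664/15675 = -0.11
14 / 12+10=67 / 6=11.17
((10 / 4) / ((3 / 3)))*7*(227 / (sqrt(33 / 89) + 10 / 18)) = -4545675 / 128 + 91935*sqrt(2937) / 128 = 3411.40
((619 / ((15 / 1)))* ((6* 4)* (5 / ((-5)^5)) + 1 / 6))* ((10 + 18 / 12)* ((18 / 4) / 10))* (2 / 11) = 6847997 / 1375000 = 4.98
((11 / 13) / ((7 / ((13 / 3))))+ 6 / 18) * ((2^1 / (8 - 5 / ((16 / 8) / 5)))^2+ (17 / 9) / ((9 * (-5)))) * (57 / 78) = 19 / 195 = 0.10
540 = 540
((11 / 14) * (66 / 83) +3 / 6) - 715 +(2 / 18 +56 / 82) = -305753521 / 428778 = -713.08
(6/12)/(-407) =-1/814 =-0.00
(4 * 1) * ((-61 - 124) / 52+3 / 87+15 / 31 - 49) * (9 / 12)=-156.12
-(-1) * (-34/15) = -34/15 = -2.27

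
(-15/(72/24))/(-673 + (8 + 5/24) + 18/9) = 120/15907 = 0.01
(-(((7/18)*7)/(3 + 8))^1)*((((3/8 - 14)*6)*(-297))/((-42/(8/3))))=763/2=381.50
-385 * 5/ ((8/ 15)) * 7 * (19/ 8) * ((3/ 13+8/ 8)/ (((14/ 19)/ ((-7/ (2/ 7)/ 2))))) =510769875/ 416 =1227812.20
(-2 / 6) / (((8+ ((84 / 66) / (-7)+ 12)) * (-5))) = 11 / 3270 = 0.00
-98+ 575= 477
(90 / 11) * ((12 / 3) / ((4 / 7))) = 57.27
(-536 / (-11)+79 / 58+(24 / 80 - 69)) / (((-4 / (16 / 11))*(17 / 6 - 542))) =-712416 / 56758075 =-0.01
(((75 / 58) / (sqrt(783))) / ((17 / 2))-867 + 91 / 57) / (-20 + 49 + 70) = -49328 / 5643 + 25 * sqrt(87) / 4246209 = -8.74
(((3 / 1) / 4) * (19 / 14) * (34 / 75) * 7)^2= 104329 / 10000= 10.43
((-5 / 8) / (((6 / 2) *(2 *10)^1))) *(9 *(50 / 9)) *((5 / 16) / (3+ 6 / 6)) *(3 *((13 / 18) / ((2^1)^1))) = -1625 / 36864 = -0.04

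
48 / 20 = 12 / 5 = 2.40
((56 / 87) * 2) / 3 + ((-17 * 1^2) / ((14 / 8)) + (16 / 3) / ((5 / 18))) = 90572 / 9135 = 9.91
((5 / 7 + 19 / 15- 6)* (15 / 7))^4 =31713911056 / 5764801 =5501.30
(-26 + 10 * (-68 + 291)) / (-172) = -551 / 43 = -12.81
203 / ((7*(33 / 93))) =899 / 11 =81.73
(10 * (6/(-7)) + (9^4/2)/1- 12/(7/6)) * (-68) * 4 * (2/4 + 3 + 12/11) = -313613484/77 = -4072902.39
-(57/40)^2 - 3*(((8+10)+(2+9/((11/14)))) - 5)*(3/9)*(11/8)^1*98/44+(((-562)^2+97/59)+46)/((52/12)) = 982944572487/13499200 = 72815.02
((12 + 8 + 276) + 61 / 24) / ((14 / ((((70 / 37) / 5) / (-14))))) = -7165 / 12432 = -0.58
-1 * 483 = -483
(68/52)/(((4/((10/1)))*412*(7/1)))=0.00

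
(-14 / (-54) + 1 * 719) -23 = 18799 / 27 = 696.26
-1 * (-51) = 51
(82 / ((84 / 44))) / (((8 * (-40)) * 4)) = -451 / 13440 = -0.03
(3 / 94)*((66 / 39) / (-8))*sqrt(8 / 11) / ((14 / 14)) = -3*sqrt(22) / 2444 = -0.01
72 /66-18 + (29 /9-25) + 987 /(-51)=-97681 /1683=-58.04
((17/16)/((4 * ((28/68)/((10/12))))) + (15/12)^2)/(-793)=-0.00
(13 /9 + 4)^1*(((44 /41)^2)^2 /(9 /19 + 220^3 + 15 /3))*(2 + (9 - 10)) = 0.00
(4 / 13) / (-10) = -2 / 65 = -0.03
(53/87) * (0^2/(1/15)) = 0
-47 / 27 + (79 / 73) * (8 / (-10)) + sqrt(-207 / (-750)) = -2.08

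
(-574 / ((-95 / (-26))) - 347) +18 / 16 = -382257 / 760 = -502.97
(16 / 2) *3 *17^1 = 408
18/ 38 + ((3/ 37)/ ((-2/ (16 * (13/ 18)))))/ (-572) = 11008/ 23199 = 0.47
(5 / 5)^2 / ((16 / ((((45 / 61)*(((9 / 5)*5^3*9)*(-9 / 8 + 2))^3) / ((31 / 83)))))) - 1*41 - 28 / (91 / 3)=138293935150568885 / 201383936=686717808.27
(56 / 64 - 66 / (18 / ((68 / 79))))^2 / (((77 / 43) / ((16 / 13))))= 804341875 / 224900676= 3.58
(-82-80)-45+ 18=-189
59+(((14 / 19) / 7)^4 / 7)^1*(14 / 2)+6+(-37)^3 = -6592678732 / 130321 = -50588.00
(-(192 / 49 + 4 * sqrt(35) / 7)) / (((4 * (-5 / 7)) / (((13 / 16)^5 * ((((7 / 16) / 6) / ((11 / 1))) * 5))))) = 2599051 * sqrt(35) / 1107296256 + 371293 / 23068672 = 0.03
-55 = -55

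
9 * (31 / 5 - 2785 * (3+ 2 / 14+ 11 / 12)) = -14237463 / 140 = -101696.16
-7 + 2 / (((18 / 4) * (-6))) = -191 / 27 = -7.07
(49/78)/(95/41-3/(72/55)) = 8036/325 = 24.73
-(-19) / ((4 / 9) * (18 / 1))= 19 / 8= 2.38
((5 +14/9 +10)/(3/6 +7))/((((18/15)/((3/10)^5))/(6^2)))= 4023/25000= 0.16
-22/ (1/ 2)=-44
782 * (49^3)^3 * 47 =59850713377600642546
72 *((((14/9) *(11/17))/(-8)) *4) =-616/17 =-36.24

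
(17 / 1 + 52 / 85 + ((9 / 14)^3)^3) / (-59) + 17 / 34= 20845057033667 / 103615149621760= 0.20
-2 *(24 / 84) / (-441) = 4 / 3087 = 0.00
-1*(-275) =275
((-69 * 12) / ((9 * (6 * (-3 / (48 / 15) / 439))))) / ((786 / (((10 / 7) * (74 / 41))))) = 23909696 / 1015119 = 23.55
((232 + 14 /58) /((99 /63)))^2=2222651025 /101761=21841.87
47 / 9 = 5.22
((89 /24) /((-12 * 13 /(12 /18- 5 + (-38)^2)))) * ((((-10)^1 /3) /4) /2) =1921955 /134784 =14.26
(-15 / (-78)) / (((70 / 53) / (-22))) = -583 / 182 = -3.20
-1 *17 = -17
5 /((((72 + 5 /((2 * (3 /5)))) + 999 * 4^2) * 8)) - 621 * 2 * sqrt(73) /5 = 15 /385444 - 1242 * sqrt(73) /5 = -2122.33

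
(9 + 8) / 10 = 17 / 10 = 1.70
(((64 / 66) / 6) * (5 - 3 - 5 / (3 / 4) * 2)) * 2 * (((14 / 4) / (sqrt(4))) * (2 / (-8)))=476 / 297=1.60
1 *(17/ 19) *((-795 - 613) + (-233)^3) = -215062665/ 19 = -11319087.63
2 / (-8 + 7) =-2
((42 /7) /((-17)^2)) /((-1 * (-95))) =6 /27455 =0.00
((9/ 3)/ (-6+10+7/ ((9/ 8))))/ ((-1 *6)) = -9/ 184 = -0.05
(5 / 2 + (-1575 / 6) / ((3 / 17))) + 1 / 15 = -22274 / 15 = -1484.93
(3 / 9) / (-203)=-1 / 609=-0.00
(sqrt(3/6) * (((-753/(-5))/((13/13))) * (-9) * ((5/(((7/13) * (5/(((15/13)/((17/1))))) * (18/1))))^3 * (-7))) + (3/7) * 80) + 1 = 6275 * sqrt(2)/3851792 + 247/7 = 35.29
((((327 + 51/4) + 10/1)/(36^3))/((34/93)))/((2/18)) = 43369/235008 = 0.18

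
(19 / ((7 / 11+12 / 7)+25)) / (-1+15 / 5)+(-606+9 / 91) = -17854147 / 29484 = -605.55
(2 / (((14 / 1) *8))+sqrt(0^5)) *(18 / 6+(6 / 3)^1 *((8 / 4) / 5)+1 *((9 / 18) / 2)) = 81 / 1120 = 0.07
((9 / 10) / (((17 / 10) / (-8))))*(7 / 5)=-504 / 85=-5.93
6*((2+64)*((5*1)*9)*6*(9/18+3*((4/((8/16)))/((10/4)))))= 1079892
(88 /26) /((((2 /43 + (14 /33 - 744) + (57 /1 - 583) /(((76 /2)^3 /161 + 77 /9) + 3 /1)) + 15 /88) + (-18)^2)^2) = 5774381695003705344 /302171818886137049943925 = 0.00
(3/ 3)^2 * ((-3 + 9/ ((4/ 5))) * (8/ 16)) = 33/ 8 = 4.12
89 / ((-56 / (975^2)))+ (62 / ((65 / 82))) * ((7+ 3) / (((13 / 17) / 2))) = -14278990753 / 9464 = -1508769.10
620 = 620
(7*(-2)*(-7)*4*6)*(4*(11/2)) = 51744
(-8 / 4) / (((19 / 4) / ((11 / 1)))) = -88 / 19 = -4.63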